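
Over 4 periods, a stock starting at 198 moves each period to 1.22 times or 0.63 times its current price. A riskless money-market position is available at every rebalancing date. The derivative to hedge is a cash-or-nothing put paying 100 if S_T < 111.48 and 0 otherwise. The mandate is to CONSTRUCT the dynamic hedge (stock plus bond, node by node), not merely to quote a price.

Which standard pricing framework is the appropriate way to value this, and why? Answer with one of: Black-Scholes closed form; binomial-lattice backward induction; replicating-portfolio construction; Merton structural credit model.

framework: replicating-portfolio construction

Key observation: what is demanded is not a single number but the (Δ, B) position at each node of the 1.22/0.63 tree starting at 198; constructing those positions is the replicating-portfolio method.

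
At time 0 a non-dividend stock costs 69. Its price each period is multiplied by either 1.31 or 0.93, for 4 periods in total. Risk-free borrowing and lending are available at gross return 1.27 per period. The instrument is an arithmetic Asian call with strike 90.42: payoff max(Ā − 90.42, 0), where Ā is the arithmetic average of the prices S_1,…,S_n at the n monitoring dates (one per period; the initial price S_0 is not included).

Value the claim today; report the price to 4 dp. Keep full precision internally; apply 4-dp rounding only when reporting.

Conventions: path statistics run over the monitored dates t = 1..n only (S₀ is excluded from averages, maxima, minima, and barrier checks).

With p* = (R−d)/(u−d) = 0.8947, sum probability × payoff across the paths and divide by R^4.
Enumerate all 2^4 = 16 price paths (U = up ×1.31, D = down ×0.93); each path with k up-moves has probability p*^k·(1−p*)^(4−k).
DDDD: Ā=57.7411, payoff=0.0000, prob=0.000123
UDDD: Ā=81.3342, payoff=0.0000, prob=0.001044
DUDD: Ā=74.7792, payoff=0.0000, prob=0.001044
UUDD: Ā=105.3342, payoff=14.9142, prob=0.008870
DDUD: Ā=68.6831, payoff=0.0000, prob=0.001044
UDUD: Ā=96.7471, payoff=6.3271, prob=0.008870
DUUD: Ā=90.1921, payoff=0.0000, prob=0.008870
UUUD: Ā=127.0448, payoff=36.6248, prob=0.075398
DDDU: Ā=63.0136, payoff=0.0000, prob=0.001044
UDDU: Ā=88.7611, payoff=0.0000, prob=0.008870
DUDU: Ā=82.2061, payoff=0.0000, prob=0.008870
UUDU: Ā=115.7958, payoff=25.3758, prob=0.075398
DDUU: Ā=76.1100, payoff=0.0000, prob=0.008870
UDUU: Ā=107.2087, payoff=16.7887, prob=0.075398
DUUU: Ā=100.6537, payoff=10.2337, prob=0.075398
UUUU: Ā=141.7810, payoff=51.3610, prob=0.640887
Price = Σ prob·payoff / R^4 = 39.817215 / 2.601446 = 15.3058

price = 15.3058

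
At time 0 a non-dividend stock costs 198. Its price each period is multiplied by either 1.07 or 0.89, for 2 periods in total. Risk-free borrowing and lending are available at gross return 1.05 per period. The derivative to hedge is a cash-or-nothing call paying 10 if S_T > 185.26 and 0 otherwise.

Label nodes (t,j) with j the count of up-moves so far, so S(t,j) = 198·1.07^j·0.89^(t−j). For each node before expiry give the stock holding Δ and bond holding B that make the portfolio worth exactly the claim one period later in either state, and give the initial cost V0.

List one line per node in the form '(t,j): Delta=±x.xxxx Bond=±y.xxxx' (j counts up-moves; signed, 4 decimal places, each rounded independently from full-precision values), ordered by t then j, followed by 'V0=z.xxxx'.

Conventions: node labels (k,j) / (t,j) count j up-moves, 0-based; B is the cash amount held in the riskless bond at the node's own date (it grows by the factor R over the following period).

(0,0): Delta=0.0297 Bond=3.0794
(1,0): Delta=0.3153 Bond=-47.0899
(1,1): Delta=0.0000 Bond=9.5238
V0=8.9583

The replicating-portfolio and risk-neutral prices coincide; use p* = (1.05−0.89)/(1.07−0.89) = 0.8889 for the latter.
Terminal payoffs: V(2,0)=0.0000, V(2,1)=10.0000, V(2,2)=10.0000
Node (1,0) S=176.2200: V=(p*·10.0000+(1−p*)·0.0000)/1.05=8.4656; Δ=(10.0000−0.0000)/(188.5554−156.8358)=0.3153; B=V−Δ·S=-47.0899
Node (1,1) S=211.8600: V=(p*·10.0000+(1−p*)·10.0000)/1.05=9.5238; Δ=(10.0000−10.0000)/(226.6902−188.5554)=0.0000; B=V−Δ·S=9.5238
Node (0,0) S=198.0000: V=(p*·9.5238+(1−p*)·8.4656)/1.05=8.9583; Δ=(9.5238−8.4656)/(211.8600−176.2200)=0.0297; B=V−Δ·S=3.0794
As a check, the time-0 holding Δ(0,0)·S0 + B(0,0) comes to 8.9583 — exactly V0.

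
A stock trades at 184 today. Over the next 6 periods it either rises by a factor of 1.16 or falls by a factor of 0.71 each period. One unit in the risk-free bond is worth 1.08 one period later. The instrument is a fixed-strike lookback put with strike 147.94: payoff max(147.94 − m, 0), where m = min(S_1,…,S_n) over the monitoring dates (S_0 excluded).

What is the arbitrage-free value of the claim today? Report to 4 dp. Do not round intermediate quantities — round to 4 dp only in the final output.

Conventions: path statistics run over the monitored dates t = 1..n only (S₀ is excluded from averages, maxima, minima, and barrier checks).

With p* = (R−d)/(u−d) = 0.8222, sum probability × payoff across the paths and divide by R^6.
Enumerate all 2^6 = 64 price paths (U = up ×1.16, D = down ×0.71); each path with k up-moves has probability p*^k·(1−p*)^(6−k).
DDDDDD: m=23.5705, payoff=124.3695, prob=0.000032
UDDDDD: m=38.5095, payoff=109.4305, prob=0.000146
DUDDDD: m=38.5095, payoff=109.4305, prob=0.000146
UUDDDD: m=62.9169, payoff=85.0231, prob=0.000675
DDUDDD: m=38.5095, payoff=109.4305, prob=0.000146
UDUDDD: m=62.9169, payoff=85.0231, prob=0.000675
DUUDDD: m=62.9169, payoff=85.0231, prob=0.000675
UUUDDD: m=102.7938, payoff=45.1462, prob=0.003123
DDDUDD: m=38.5095, payoff=109.4305, prob=0.000146
UDDUDD: m=62.9169, payoff=85.0231, prob=0.000675
DUDUDD: m=62.9169, payoff=85.0231, prob=0.000675
UUDUDD: m=102.7938, payoff=45.1462, prob=0.003123
DDUUDD: m=62.9169, payoff=85.0231, prob=0.000675
UDUUDD: m=102.7938, payoff=45.1462, prob=0.003123
DUUUDD: m=102.7938, payoff=45.1462, prob=0.003123
UUUUDD: m=167.9448, payoff=0.0000, prob=0.014445
DDDDUD: m=38.5095, payoff=109.4305, prob=0.000146
UDDDUD: m=62.9169, payoff=85.0231, prob=0.000675
DUDDUD: m=62.9169, payoff=85.0231, prob=0.000675
UUDDUD: m=102.7938, payoff=45.1462, prob=0.003123
DDUDUD: m=62.9169, payoff=85.0231, prob=0.000675
UDUDUD: m=102.7938, payoff=45.1462, prob=0.003123
DUUDUD: m=102.7938, payoff=45.1462, prob=0.003123
UUUDUD: m=167.9448, payoff=0.0000, prob=0.014445
DDDUUD: m=62.9169, payoff=85.0231, prob=0.000675
UDDUUD: m=102.7938, payoff=45.1462, prob=0.003123
DUDUUD: m=102.7938, payoff=45.1462, prob=0.003123
UUDUUD: m=167.9448, payoff=0.0000, prob=0.014445
DDUUUD: m=92.7544, payoff=55.1856, prob=0.003123
UDUUUD: m=151.5424, payoff=0.0000, prob=0.014445
DUUUUD: m=130.6400, payoff=17.3000, prob=0.014445
UUUUUD: m=213.4400, payoff=0.0000, prob=0.066807
DDDDDU: m=33.1978, payoff=114.7422, prob=0.000146
UDDDDU: m=54.2387, payoff=93.7013, prob=0.000675
DUDDDU: m=54.2387, payoff=93.7013, prob=0.000675
UUDDDU: m=88.6153, payoff=59.3247, prob=0.003123
DDUDDU: m=54.2387, payoff=93.7013, prob=0.000675
UDUDDU: m=88.6153, payoff=59.3247, prob=0.003123
DUUDDU: m=88.6153, payoff=59.3247, prob=0.003123
UUUDDU: m=144.7800, payoff=3.1600, prob=0.014445
DDDUDU: m=54.2387, payoff=93.7013, prob=0.000675
UDDUDU: m=88.6153, payoff=59.3247, prob=0.003123
DUDUDU: m=88.6153, payoff=59.3247, prob=0.003123
UUDUDU: m=144.7800, payoff=3.1600, prob=0.014445
DDUUDU: m=88.6153, payoff=59.3247, prob=0.003123
UDUUDU: m=144.7800, payoff=3.1600, prob=0.014445
DUUUDU: m=130.6400, payoff=17.3000, prob=0.014445
UUUUDU: m=213.4400, payoff=0.0000, prob=0.066807
DDDDUU: m=46.7575, payoff=101.1825, prob=0.000675
UDDDUU: m=76.3925, payoff=71.5475, prob=0.003123
DUDDUU: m=76.3925, payoff=71.5475, prob=0.003123
UUDDUU: m=124.8103, payoff=23.1297, prob=0.014445
DDUDUU: m=76.3925, payoff=71.5475, prob=0.003123
UDUDUU: m=124.8103, payoff=23.1297, prob=0.014445
DUUDUU: m=124.8103, payoff=23.1297, prob=0.014445
UUUDUU: m=203.9155, payoff=0.0000, prob=0.066807
DDDUUU: m=65.8556, payoff=82.0844, prob=0.003123
UDDUUU: m=107.5951, payoff=40.3449, prob=0.014445
DUDUUU: m=107.5951, payoff=40.3449, prob=0.014445
UUDUUU: m=175.7892, payoff=0.0000, prob=0.066807
DDUUUU: m=92.7544, payoff=55.1856, prob=0.014445
UDUUUU: m=151.5424, payoff=0.0000, prob=0.066807
DUUUUU: m=130.6400, payoff=17.3000, prob=0.066807
UUUUUU: m=213.4400, payoff=0.0000, prob=0.308983
Price = Σ prob·payoff / R^6 = 9.233443 / 1.586874 = 5.8186

price = 5.8186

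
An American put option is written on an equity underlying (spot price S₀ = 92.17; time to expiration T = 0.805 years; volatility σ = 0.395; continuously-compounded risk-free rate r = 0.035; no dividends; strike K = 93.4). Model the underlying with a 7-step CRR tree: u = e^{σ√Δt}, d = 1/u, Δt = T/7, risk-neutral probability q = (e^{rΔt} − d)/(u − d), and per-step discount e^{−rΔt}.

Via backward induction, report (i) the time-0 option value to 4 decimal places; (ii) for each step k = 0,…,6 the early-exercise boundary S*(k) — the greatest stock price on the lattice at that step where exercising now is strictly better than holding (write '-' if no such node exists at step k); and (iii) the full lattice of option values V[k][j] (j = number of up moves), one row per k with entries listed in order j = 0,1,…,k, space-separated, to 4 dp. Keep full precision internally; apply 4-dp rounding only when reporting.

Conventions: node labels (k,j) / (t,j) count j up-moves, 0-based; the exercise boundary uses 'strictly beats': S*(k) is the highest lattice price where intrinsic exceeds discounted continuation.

price = 12.8880
boundary = - - - 61.6690 53.9378 61.6690 70.5085
tree:
12.8880
18.0230 7.4681
24.3783 11.3322 3.3708
31.7310 16.6670 5.6839 0.9088
39.4622 23.5721 9.3730 1.7601 0.0000
46.2243 31.7310 14.9863 3.4087 0.0000 0.0000
52.1386 39.4622 22.8915 6.6015 0.0000 0.0000 0.0000
57.3114 46.2243 31.7310 12.7851 0.0000 0.0000 0.0000 0.0000

Δt=0.11500  u=1.14334  d=0.87463  q=0.48157  discount=0.99598
step 7 (expiry): payoffs max(K−S,0) = 57.3114 46.2243 31.7310 12.7851 0.0000 0.0000 0.0000 0.0000
step 6: (k=6,j=0): S=41.2614, K−S=52.1386, hold=51.7634 ⇒ V=52.1386 exercise | (k=6,j=1): S=53.9378, K−S=39.4622, hold=39.0871 ⇒ V=39.4622 exercise | (k=6,j=2): S=70.5085, K−S=22.8915, hold=22.5164 ⇒ V=22.8915 exercise | (k=6,j=3): S=92.1700, K−S=1.2300, hold=6.6015 ⇒ V=6.6015 continue | (k=6,j=4): S=120.4864, K−S=0.0000, hold=0.0000 ⇒ V=0.0000 continue | (k=6,j=5): S=157.5021, K−S=0.0000, hold=0.0000 ⇒ V=0.0000 continue | (k=6,j=6): S=205.8897, K−S=0.0000, hold=0.0000 ⇒ V=0.0000 continue  boundary S*=70.5085
step 5: (k=5,j=0): S=47.1757, K−S=46.2243, hold=45.8491 ⇒ V=46.2243 exercise | (k=5,j=1): S=61.6690, K−S=31.7310, hold=31.3558 ⇒ V=31.7310 exercise | (k=5,j=2): S=80.6149, K−S=12.7851, hold=14.9863 ⇒ V=14.9863 continue | (k=5,j=3): S=105.3814, K−S=0.0000, hold=3.4087 ⇒ V=3.4087 continue | (k=5,j=4): S=137.7565, K−S=0.0000, hold=0.0000 ⇒ V=0.0000 continue | (k=5,j=5): S=180.0779, K−S=0.0000, hold=0.0000 ⇒ V=0.0000 continue  boundary S*=61.6690
step 4: (k=4,j=0): S=53.9378, K−S=39.4622, hold=39.0871 ⇒ V=39.4622 exercise | (k=4,j=1): S=70.5085, K−S=22.8915, hold=23.5721 ⇒ V=23.5721 continue | (k=4,j=2): S=92.1700, K−S=1.2300, hold=9.3730 ⇒ V=9.3730 continue | (k=4,j=3): S=120.4864, K−S=0.0000, hold=1.7601 ⇒ V=1.7601 continue | (k=4,j=4): S=157.5021, K−S=0.0000, hold=0.0000 ⇒ V=0.0000 continue  boundary S*=53.9378
step 3: (k=3,j=0): S=61.6690, K−S=31.7310, hold=31.6822 ⇒ V=31.7310 exercise | (k=3,j=1): S=80.6149, K−S=12.7851, hold=16.6670 ⇒ V=16.6670 continue | (k=3,j=2): S=105.3814, K−S=0.0000, hold=5.6839 ⇒ V=5.6839 continue | (k=3,j=3): S=137.7565, K−S=0.0000, hold=0.9088 ⇒ V=0.9088 continue  boundary S*=61.6690
step 2: (k=2,j=0): S=70.5085, K−S=22.8915, hold=24.3783 ⇒ V=24.3783 continue | (k=2,j=1): S=92.1700, K−S=1.2300, hold=11.3322 ⇒ V=11.3322 continue | (k=2,j=2): S=120.4864, K−S=0.0000, hold=3.3708 ⇒ V=3.3708 continue  boundary S*=-
step 1: (k=1,j=0): S=80.6149, K−S=12.7851, hold=18.0230 ⇒ V=18.0230 continue | (k=1,j=1): S=105.3814, K−S=0.0000, hold=7.4681 ⇒ V=7.4681 continue  boundary S*=-
step 0: (k=0,j=0): S=92.1700, K−S=1.2300, hold=12.8880 ⇒ V=12.8880 continue  boundary S*=-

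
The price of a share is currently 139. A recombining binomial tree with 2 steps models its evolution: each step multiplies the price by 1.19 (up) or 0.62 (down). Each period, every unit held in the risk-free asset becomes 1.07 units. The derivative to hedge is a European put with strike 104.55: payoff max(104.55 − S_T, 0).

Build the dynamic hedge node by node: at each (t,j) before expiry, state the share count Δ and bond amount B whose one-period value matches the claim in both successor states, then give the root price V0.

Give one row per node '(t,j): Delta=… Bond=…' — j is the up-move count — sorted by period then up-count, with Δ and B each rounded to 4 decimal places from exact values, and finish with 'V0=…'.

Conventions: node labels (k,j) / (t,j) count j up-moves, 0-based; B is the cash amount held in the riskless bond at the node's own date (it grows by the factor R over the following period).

(0,0): Delta=-0.1406 Bond=22.0980
(1,0): Delta=-1.0000 Bond=97.7103
(1,1): Delta=-0.0212 Bond=3.8941
V0=2.5584

Since d<R<u, set p* = (R−d)/(u−d) = 0.7895; price each node as the discounted p*-expectation of its children.
Terminal payoffs: V(2,0)=51.1184, V(2,1)=1.9958, V(2,2)=0.0000
  t=1,j=0: stock 86.1800 → up 102.5542 (V=1.9958), down 53.4316 (V=51.1184). Price 11.5303; hedge Δ=-1.0000, bond B=97.7103.
  t=1,j=1: stock 165.4100 → up 196.8379 (V=0.0000), down 102.5542 (V=1.9958). Price 0.3927; hedge Δ=-0.0212, bond B=3.8941.
  t=0,j=0: stock 139.0000 → up 165.4100 (V=0.3927), down 86.1800 (V=11.5303). Price 2.5584; hedge Δ=-0.1406, bond B=22.0980.
Sanity check at the root: Δ(0,0)·S0 + B(0,0) reproduces V0 = 2.5584.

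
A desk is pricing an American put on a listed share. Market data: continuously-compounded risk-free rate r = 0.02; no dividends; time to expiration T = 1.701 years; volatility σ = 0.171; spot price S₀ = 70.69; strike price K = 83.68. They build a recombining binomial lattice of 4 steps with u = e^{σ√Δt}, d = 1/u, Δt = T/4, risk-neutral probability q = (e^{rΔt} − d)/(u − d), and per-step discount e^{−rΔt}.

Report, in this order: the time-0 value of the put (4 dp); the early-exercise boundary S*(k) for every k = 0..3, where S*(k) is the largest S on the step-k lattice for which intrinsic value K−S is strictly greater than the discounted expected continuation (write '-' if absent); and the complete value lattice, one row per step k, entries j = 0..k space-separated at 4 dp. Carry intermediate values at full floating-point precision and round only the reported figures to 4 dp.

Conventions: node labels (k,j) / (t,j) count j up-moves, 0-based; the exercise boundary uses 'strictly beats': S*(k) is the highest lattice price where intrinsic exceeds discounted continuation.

price = 13.9348
boundary = - 63.2309 56.5589 63.2309
tree:
13.9348
20.4491 7.9184
27.1211 13.1191 3.0617
33.0892 20.4491 6.3064 0.0000
38.4274 27.1211 12.9900 0.0000 0.0000

Δt=0.42525, u=1.11797, d=0.89448, q=0.51037, disc=e^(-rΔt)=0.99153
k=4 terminal: V=max(K-S,0) → 38.4274 27.1211 12.9900 0.0000 0.0000
k=3: j=0 S=50.5908 intr=33.0892 cont=32.3805 V=33.0892[EX]; j=1 S=63.2309 intr=20.4491 cont=19.7404 V=20.4491[EX]; j=2 S=79.0290 intr=4.6510 cont=6.3064 V=6.3064[hold]; j=3 S=98.7743 intr=0.0000 cont=0.0000 V=0.0000[hold]  S*(3)=63.2309
k=2: j=0 S=56.5589 intr=27.1211 cont=26.4125 V=27.1211[EX]; j=1 S=70.6900 intr=12.9900 cont=13.1191 V=13.1191[hold]; j=2 S=88.3518 intr=0.0000 cont=3.0617 V=3.0617[hold]  S*(2)=56.5589
k=1: j=0 S=63.2309 intr=20.4491 cont=19.8057 V=20.4491[EX]; j=1 S=79.0290 intr=4.6510 cont=7.9184 V=7.9184[hold]  S*(1)=63.2309
k=0: j=0 S=70.6900 intr=12.9900 cont=13.9348 V=13.9348[hold]  S*(0)=-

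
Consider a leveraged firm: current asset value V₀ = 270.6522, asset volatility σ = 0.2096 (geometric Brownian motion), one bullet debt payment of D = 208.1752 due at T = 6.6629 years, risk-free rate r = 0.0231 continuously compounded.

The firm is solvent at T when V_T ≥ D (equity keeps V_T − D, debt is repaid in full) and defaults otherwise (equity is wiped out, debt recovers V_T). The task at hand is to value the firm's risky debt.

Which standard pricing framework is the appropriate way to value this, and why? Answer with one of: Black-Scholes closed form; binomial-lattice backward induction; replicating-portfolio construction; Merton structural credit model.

framework: Merton structural credit model

Key observation: the data describe a firm's assets (V₀ = 270.6522, GBM) and a single zero-coupon debt of face 208.1752, so credit quantities follow from equity-as-call in the structural model.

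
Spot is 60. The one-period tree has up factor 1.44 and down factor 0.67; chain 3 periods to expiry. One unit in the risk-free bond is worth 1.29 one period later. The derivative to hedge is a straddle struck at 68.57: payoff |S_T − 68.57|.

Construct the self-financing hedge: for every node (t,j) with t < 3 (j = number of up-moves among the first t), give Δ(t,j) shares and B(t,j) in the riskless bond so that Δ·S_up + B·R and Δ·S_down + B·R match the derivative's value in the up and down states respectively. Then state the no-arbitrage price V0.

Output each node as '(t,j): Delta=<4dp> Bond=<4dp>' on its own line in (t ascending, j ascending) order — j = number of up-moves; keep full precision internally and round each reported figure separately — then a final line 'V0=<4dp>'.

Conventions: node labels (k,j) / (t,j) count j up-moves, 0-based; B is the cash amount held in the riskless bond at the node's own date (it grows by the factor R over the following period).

No-arbitrage ⇒ martingale measure with p* = (R−d)/(u−d) = 0.8052.
Terminal payoffs: V(3,0)=50.5242, V(3,1)=29.7850, V(3,2)=14.7887, V(3,3)=110.5890
  t=2,j=0: stock 26.9340 → up 38.7850 (V=29.7850), down 18.0458 (V=50.5242). Price 26.2210; hedge Δ=-1.0000, bond B=53.1550.
  t=2,j=1: stock 57.8880 → up 83.3587 (V=14.7887), down 38.7850 (V=29.7850). Price 13.7287; hedge Δ=-0.3364, bond B=33.2045.
  t=2,j=2: stock 124.4160 → up 179.1590 (V=110.5890), down 83.3587 (V=14.7887). Price 71.2610; hedge Δ=1.0000, bond B=-53.1550.
  t=1,j=0: stock 40.2000 → up 57.8880 (V=13.7287), down 26.9340 (V=26.2210). Price 12.5289; hedge Δ=-0.4036, bond B=28.7527.
  t=1,j=1: stock 86.4000 → up 124.4160 (V=71.2610), down 57.8880 (V=13.7287). Price 46.5530; hedge Δ=0.8648, bond B=-28.1642.
  t=0,j=0: stock 60.0000 → up 86.4000 (V=46.5530), down 40.2000 (V=12.5289). Price 30.9496; hedge Δ=0.7365, bond B=-13.2376.
As a check, the time-0 holding Δ(0,0)·S0 + B(0,0) comes to 30.9496 — exactly V0.

(0,0): Delta=0.7365 Bond=-13.2376
(1,0): Delta=-0.4036 Bond=28.7527
(1,1): Delta=0.8648 Bond=-28.1642
(2,0): Delta=-1.0000 Bond=53.1550
(2,1): Delta=-0.3364 Bond=33.2045
(2,2): Delta=1.0000 Bond=-53.1550
V0=30.9496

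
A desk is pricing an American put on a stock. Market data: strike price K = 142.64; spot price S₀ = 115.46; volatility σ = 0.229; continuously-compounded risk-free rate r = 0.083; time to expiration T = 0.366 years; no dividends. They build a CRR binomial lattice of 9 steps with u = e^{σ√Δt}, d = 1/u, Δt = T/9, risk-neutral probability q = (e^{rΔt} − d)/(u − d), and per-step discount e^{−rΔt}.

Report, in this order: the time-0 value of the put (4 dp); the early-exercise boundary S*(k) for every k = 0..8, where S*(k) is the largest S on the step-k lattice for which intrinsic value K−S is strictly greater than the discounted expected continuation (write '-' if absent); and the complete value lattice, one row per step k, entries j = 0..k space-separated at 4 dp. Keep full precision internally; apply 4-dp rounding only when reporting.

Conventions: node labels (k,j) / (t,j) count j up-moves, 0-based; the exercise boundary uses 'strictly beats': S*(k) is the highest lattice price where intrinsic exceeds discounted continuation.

params: Δt=0.04067 u=1.04726 d=0.95487 q=0.52505 e^(-rΔt)=0.99663
t_9 payoffs: 66.4444 59.0718 50.9857 42.1173 32.3907 21.7230 10.0231 0.0000 0.0000 0.0000
t_8: node(8,0) S=79.7968 payoff=62.8432 vs cont=62.3626 → 62.8432 [stop]  node(8,1) S=87.5179 payoff=55.1221 vs cont=54.6414 → 55.1221 [stop]  node(8,2) S=95.9861 payoff=46.6539 vs cont=46.1732 → 46.6539 [stop]  node(8,3) S=105.2737 payoff=37.3663 vs cont=36.8856 → 37.3663 [stop]  node(8,4) S=115.4600 payoff=27.1800 vs cont=26.6994 → 27.1800 [stop]  node(8,5) S=126.6319 payoff=16.0081 vs cont=15.5275 → 16.0081 [stop]  node(8,6) S=138.8848 payoff=3.7552 vs cont=4.7444 → 4.7444 [wait]  node(8,7) S=152.3232 payoff=0.0000 vs cont=0.0000 → 0.0000 [wait]  node(8,8) S=167.0620 payoff=0.0000 vs cont=0.0000 → 0.0000 [wait]  ⇒ S*(8)=126.6319
t_7: node(7,0) S=83.5682 payoff=59.0718 vs cont=58.5911 → 59.0718 [stop]  node(7,1) S=91.6543 payoff=50.9857 vs cont=50.5051 → 50.9857 [stop]  node(7,2) S=100.5227 payoff=42.1173 vs cont=41.6366 → 42.1173 [stop]  node(7,3) S=110.2493 payoff=32.3907 vs cont=31.9101 → 32.3907 [stop]  node(7,4) S=120.9170 payoff=21.7230 vs cont=21.2424 → 21.7230 [stop]  node(7,5) S=132.6169 payoff=10.0231 vs cont=10.0601 → 10.0601 [wait]  node(7,6) S=145.4489 payoff=0.0000 vs cont=2.2458 → 2.2458 [wait]  node(7,7) S=159.5225 payoff=0.0000 vs cont=0.0000 → 0.0000 [wait]  ⇒ S*(7)=120.9170
t_6: node(6,0) S=87.5179 payoff=55.1221 vs cont=54.6414 → 55.1221 [stop]  node(6,1) S=95.9861 payoff=46.6539 vs cont=46.1732 → 46.6539 [stop]  node(6,2) S=105.2737 payoff=37.3663 vs cont=36.8856 → 37.3663 [stop]  node(6,3) S=115.4600 payoff=27.1800 vs cont=26.6994 → 27.1800 [stop]  node(6,4) S=126.6319 payoff=16.0081 vs cont=15.5468 → 16.0081 [stop]  node(6,5) S=138.8848 payoff=3.7552 vs cont=5.9371 → 5.9371 [wait]  node(6,6) S=152.3232 payoff=0.0000 vs cont=1.0630 → 1.0630 [wait]  ⇒ S*(6)=126.6319
t_5: node(5,0) S=91.6543 payoff=50.9857 vs cont=50.5051 → 50.9857 [stop]  node(5,1) S=100.5227 payoff=42.1173 vs cont=41.6366 → 42.1173 [stop]  node(5,2) S=110.2493 payoff=32.3907 vs cont=31.9101 → 32.3907 [stop]  node(5,3) S=120.9170 payoff=21.7230 vs cont=21.2424 → 21.7230 [stop]  node(5,4) S=132.6169 payoff=10.0231 vs cont=10.6842 → 10.6842 [wait]  node(5,5) S=145.4489 payoff=0.0000 vs cont=3.3666 → 3.3666 [wait]  ⇒ S*(5)=120.9170
t_4: node(4,0) S=95.9861 payoff=46.6539 vs cont=46.1732 → 46.6539 [stop]  node(4,1) S=105.2737 payoff=37.3663 vs cont=36.8856 → 37.3663 [stop]  node(4,2) S=115.4600 payoff=27.1800 vs cont=26.6994 → 27.1800 [stop]  node(4,3) S=126.6319 payoff=16.0081 vs cont=15.8734 → 16.0081 [stop]  node(4,4) S=138.8848 payoff=3.7552 vs cont=6.8190 → 6.8190 [wait]  ⇒ S*(4)=126.6319
t_3: node(3,0) S=100.5227 payoff=42.1173 vs cont=41.6366 → 42.1173 [stop]  node(3,1) S=110.2493 payoff=32.3907 vs cont=31.9101 → 32.3907 [stop]  node(3,2) S=120.9170 payoff=21.7230 vs cont=21.2424 → 21.7230 [stop]  node(3,3) S=132.6169 payoff=10.0231 vs cont=11.1457 → 11.1457 [wait]  ⇒ S*(3)=120.9170
t_2: node(2,0) S=105.2737 payoff=37.3663 vs cont=36.8856 → 37.3663 [stop]  node(2,1) S=115.4600 payoff=27.1800 vs cont=26.6994 → 27.1800 [stop]  node(2,2) S=126.6319 payoff=16.0081 vs cont=16.1149 → 16.1149 [wait]  ⇒ S*(2)=115.4600
t_1: node(1,0) S=110.2493 payoff=32.3907 vs cont=31.9101 → 32.3907 [stop]  node(1,1) S=120.9170 payoff=21.7230 vs cont=21.2982 → 21.7230 [stop]  ⇒ S*(1)=120.9170
t_0: node(0,0) S=115.4600 payoff=27.1800 vs cont=26.6994 → 27.1800 [stop]  ⇒ S*(0)=115.4600

price = 27.1800
boundary = 115.4600 120.9170 115.4600 120.9170 126.6319 120.9170 126.6319 120.9170 126.6319
tree:
27.1800
32.3907 21.7230
37.3663 27.1800 16.1149
42.1173 32.3907 21.7230 11.1457
46.6539 37.3663 27.1800 16.0081 6.8190
50.9857 42.1173 32.3907 21.7230 10.6842 3.3666
55.1221 46.6539 37.3663 27.1800 16.0081 5.9371 1.0630
59.0718 50.9857 42.1173 32.3907 21.7230 10.0601 2.2458 0.0000
62.8432 55.1221 46.6539 37.3663 27.1800 16.0081 4.7444 0.0000 0.0000
66.4444 59.0718 50.9857 42.1173 32.3907 21.7230 10.0231 0.0000 0.0000 0.0000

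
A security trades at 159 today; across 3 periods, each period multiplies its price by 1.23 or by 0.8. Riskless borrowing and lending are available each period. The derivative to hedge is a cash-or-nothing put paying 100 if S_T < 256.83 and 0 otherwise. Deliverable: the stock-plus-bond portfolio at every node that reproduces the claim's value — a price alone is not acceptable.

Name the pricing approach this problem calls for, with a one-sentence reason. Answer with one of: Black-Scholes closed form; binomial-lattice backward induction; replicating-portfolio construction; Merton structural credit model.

framework: replicating-portfolio construction

Key observation: the mandate to exhibit the hedge at every date and state singles out the replicating-portfolio construction on the 3-period tree with factors 1.23 and 0.8 from 159.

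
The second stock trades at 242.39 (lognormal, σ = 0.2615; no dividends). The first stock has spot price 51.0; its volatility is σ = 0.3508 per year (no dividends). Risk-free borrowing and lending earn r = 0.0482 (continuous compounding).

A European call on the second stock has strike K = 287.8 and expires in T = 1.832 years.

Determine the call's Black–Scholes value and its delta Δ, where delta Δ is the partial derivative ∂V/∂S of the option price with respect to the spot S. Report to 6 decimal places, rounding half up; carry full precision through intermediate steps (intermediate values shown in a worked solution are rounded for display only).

σ√T = 0.2615·√1.832 = 0.353944
d₁ = (ln(S/K) + (r+σ²/2)T) / (σ√T) = (ln(242.39/287.8) + (0.0482+0.2615²/2)·1.832) / 0.353944 = (-0.171718 + 0.150941) / 0.353944 = -0.058702
d₂ = d₁ − σ√T = -0.058702 − 0.353944 = -0.412646
e^{−rT} = 0.915484
N(d₁) = 0.476595,  N(d₂) = 0.339933
Call price V = S·N(d₁) − K·e^{−rT}·N(d₂) = 115.521787 − 89.564285 = 25.957502
Δ = N(d₁) = 0.476595

price = 25.957502
Δ = 0.476595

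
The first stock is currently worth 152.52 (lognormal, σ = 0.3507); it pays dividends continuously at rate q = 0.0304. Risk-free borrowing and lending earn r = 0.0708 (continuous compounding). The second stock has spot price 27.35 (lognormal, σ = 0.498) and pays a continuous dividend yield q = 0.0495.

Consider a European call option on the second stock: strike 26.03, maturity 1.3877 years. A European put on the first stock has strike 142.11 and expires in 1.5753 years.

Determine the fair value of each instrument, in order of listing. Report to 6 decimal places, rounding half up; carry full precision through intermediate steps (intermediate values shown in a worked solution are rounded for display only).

price(the second stock call K=26.03) = 6.687544
price(the first stock put K=142.11) = 15.673208

[the second stock call K=26.03]
σ√T = 0.498·√1.3877 = 0.586647
d₁ = (ln(S/K) + (r−q+σ²/2)T) / (σ√T) = (ln(27.35/26.03) + (0.0708−0.0495+0.498²/2)·1.3877) / 0.586647 = (0.049467 + 0.201636) / 0.586647 = 0.428030
d₂ = d₁ − σ√T = 0.428030 − 0.586647 = -0.158618
e^{−rT} = 0.906423
e^{−qT} = 0.933615
N(d₁) = 0.665685,  N(d₂) = 0.436985
price = S·e^{−qT}·N(d₁) − K·e^{−rT}·N(d₂) = 16.997852 − 10.310307 = 6.687544
[the first stock put K=142.11]
σ√T = 0.3507·√1.5753 = 0.440167
d₁ = (ln(S/K) + (r−q+σ²/2)T) / (σ√T) = (ln(152.52/142.11) + (0.0708−0.0304+0.3507²/2)·1.5753) / 0.440167 = (0.070694 + 0.160516) / 0.440167 = 0.525278
d₂ = d₁ − σ√T = 0.525278 − 0.440167 = 0.085111
e^{−rT} = 0.894463
e^{−qT} = 0.953239
N(−d₁) = 0.299695,  N(−d₂) = 0.466087
price = K·e^{−rT}·N(−d₂) − S·e^{−qT}·N(−d₁) = 59.245296 − 43.572089 = 15.673208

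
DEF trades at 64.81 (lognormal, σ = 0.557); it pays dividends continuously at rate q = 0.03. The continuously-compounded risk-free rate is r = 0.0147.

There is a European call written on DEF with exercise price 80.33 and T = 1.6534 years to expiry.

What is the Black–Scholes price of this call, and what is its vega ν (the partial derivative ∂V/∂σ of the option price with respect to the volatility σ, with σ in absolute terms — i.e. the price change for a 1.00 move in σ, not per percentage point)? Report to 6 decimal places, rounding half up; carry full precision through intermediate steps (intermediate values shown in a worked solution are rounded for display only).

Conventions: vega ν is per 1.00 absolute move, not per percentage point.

price = 12.266020
ν = 31.628886

σ√T = 0.557·√1.6534 = 0.716216
d₁ = (ln(S/K) + (r−q+σ²/2)T) / (σ√T) = (ln(64.81/80.33) + (0.0147−0.03+0.557²/2)·1.6534) / 0.716216 = (-0.214683 + 0.231186) / 0.716216 = 0.023041
d₂ = d₁ − σ√T = 0.023041 − 0.716216 = -0.693175
e^{−rT} = 0.975988
e^{−qT} = 0.951608
N(d₁) = 0.509191,  N(d₂) = 0.244100
Call price V = S·e^{−qT}·N(d₁) − K·e^{−rT}·N(d₂) = 31.403725 − 19.137705 = 12.266020
φ(d₁) = (1/√(2π))·e^{−d₁²/2} = 0.398836
ν = S·e^{−qT}·φ(d₁)·√T = 31.628886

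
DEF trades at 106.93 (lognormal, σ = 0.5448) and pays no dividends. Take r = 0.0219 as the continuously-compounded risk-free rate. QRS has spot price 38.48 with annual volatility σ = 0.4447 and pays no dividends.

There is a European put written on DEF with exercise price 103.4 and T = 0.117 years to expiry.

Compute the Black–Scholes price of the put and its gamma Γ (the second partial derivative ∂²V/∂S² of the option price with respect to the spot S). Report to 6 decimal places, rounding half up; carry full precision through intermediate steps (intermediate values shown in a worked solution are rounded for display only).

σ√T = 0.5448·√0.117 = 0.186350
d₁ = (ln(S/K) + (r+σ²/2)T) / (σ√T) = (ln(106.93/103.4) + (0.0219+0.5448²/2)·0.117) / 0.186350 = (0.033569 + 0.019926) / 0.186350 = 0.287067
d₂ = d₁ − σ√T = 0.287067 − 0.186350 = 0.100716
e^{−rT} = 0.997441
N(−d₁) = 0.387031,  N(−d₂) = 0.459888
Put price V = K·e^{−rT}·N(−d₂) − S·N(−d₁) = 47.430708 − 41.385183 = 6.045525
φ(d₁) = (1/√(2π))·e^{−d₁²/2} = 0.382838
Γ = φ(d₁) / (S·σ·√T) = 0.019213

price = 6.045525
Γ = 0.019213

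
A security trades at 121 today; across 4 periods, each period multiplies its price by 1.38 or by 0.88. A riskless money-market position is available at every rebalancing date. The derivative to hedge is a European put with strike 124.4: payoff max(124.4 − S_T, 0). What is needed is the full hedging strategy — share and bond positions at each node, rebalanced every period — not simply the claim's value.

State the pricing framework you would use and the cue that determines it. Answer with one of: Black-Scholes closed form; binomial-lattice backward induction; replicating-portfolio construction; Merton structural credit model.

Key observation: the mandate to exhibit the hedge at every date and state singles out the replicating-portfolio construction on the 4-period tree with factors 1.38 and 0.88 from 121.

framework: replicating-portfolio construction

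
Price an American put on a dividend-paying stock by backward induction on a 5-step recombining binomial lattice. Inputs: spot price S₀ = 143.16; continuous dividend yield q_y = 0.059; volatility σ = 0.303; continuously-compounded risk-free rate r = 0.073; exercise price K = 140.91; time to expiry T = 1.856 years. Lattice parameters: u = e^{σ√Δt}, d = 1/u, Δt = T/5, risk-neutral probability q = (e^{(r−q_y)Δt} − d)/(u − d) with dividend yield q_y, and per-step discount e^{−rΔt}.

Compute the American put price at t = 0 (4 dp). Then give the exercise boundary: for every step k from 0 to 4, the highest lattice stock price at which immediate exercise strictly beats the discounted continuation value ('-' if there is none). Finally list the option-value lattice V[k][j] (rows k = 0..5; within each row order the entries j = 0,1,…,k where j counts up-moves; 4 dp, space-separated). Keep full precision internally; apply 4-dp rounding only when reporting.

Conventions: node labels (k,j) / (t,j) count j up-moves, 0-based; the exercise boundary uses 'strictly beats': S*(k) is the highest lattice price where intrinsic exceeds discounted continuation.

price = 19.8753
boundary = - - - 82.2813 98.9634
tree:
19.8753
29.6130 9.9729
42.5995 16.5893 3.0373
58.6287 26.8793 5.8662 0.0000
72.4987 41.9466 11.3299 0.0000 0.0000
84.0307 58.6287 21.8823 0.0000 0.0000 0.0000

params: Δt=0.37120 u=1.20274 d=0.83143 q=0.46801 e^(-rΔt)=0.97327
t_5 payoffs: 84.0307 58.6287 21.8823 0.0000 0.0000 0.0000
t_4: node(4,0) S=68.4113 payoff=72.4987 vs cont=70.2137 → 72.4987 [stop]  node(4,1) S=98.9634 payoff=41.9466 vs cont=40.3234 → 41.9466 [stop]  node(4,2) S=143.1600 payoff=0.0000 vs cont=11.3299 → 11.3299 [wait]  node(4,3) S=207.0946 payoff=0.0000 vs cont=0.0000 → 0.0000 [wait]  node(4,4) S=299.5820 payoff=0.0000 vs cont=0.0000 → 0.0000 [wait]  ⇒ S*(4)=98.9634
t_3: node(3,0) S=82.2813 payoff=58.6287 vs cont=56.6441 → 58.6287 [stop]  node(3,1) S=119.0277 payoff=21.8823 vs cont=26.8793 → 26.8793 [wait]  node(3,2) S=172.1850 payoff=0.0000 vs cont=5.8662 → 5.8662 [wait]  node(3,3) S=249.0819 payoff=0.0000 vs cont=0.0000 → 0.0000 [wait]  ⇒ S*(3)=82.2813
t_2: node(2,0) S=98.9634 payoff=41.9466 vs cont=42.5995 → 42.5995 [wait]  node(2,1) S=143.1600 payoff=0.0000 vs cont=16.5893 → 16.5893 [wait]  node(2,2) S=207.0946 payoff=0.0000 vs cont=3.0373 → 3.0373 [wait]  ⇒ S*(2)=-
t_1: node(1,0) S=119.0277 payoff=21.8823 vs cont=29.6130 → 29.6130 [wait]  node(1,1) S=172.1850 payoff=0.0000 vs cont=9.9729 → 9.9729 [wait]  ⇒ S*(1)=-
t_0: node(0,0) S=143.1600 payoff=0.0000 vs cont=19.8753 → 19.8753 [wait]  ⇒ S*(0)=-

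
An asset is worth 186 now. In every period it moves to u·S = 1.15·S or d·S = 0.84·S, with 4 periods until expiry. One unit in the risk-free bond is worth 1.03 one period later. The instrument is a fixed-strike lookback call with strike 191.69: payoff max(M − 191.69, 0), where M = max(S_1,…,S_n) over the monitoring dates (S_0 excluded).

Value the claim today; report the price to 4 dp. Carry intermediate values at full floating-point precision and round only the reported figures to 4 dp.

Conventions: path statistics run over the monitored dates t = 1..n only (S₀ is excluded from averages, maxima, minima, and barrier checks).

price = 41.9338

Under the martingale measure an up-move has probability p* = 0.6129; value the claim as the probability-weighted average of per-path payoffs, discounted 4 periods at R = 1.03.
Enumerate all 2^4 = 16 price paths (U = up ×1.15, D = down ×0.84); each path with k up-moves has probability p*^k·(1−p*)^(4−k).
DDDD: M=156.2400, payoff=0.0000, prob=0.022453
UDDD: M=213.9000, payoff=22.2100, prob=0.035551
DUDD: M=179.6760, payoff=0.0000, prob=0.035551
UUDD: M=245.9850, payoff=54.2950, prob=0.056289
DDUD: M=156.2400, payoff=0.0000, prob=0.035551
UDUD: M=213.9000, payoff=22.2100, prob=0.056289
DUUD: M=206.6274, payoff=14.9374, prob=0.056289
UUUD: M=282.8827, payoff=91.1928, prob=0.089124
DDDU: M=156.2400, payoff=0.0000, prob=0.035551
UDDU: M=213.9000, payoff=22.2100, prob=0.056289
DUDU: M=179.6760, payoff=0.0000, prob=0.056289
UUDU: M=245.9850, payoff=54.2950, prob=0.089124
DDUU: M=173.5670, payoff=0.0000, prob=0.056289
UDUU: M=237.6215, payoff=45.9315, prob=0.089124
DUUU: M=237.6215, payoff=45.9315, prob=0.089124
UUUU: M=325.3152, payoff=133.6252, prob=0.141113
Price = Σ prob·payoff / R^4 = 47.196910 / 1.125509 = 41.9338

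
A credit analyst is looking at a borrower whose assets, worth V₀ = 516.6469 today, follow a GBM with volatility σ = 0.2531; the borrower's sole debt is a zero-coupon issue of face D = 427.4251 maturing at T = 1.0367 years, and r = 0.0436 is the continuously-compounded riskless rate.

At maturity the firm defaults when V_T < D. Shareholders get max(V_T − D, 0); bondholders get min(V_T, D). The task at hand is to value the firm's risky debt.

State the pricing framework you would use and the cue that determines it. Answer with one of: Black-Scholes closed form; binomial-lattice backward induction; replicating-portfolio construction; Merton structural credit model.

framework: Merton structural credit model

Key observation: assets follow a GBM and default happens iff V_T < 427.4251; valuing claims on that split (equity as a call, risky debt as the residual) is the structural model's definition.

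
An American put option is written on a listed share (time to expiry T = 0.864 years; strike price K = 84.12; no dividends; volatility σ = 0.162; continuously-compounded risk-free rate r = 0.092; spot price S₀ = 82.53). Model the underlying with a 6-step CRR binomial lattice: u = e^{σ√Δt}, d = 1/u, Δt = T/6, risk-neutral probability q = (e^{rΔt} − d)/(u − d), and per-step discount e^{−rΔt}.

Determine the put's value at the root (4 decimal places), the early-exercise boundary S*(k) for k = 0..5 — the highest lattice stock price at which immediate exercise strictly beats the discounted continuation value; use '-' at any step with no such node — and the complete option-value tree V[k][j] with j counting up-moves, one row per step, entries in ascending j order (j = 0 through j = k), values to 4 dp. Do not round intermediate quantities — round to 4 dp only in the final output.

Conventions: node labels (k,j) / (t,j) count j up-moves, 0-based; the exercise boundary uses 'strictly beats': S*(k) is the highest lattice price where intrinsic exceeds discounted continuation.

Δt=0.14400  u=1.06340  d=0.94038  q=0.59304  discount=0.98684
step 6 (expiry): payoffs max(K−S,0) = 27.0480 19.5814 11.1380 1.5900 0.0000 0.0000 0.0000
step 5: (k=5,j=0): S=60.6906, K−S=23.4294, hold=22.3223 ⇒ V=23.4294 exercise | (k=5,j=1): S=68.6306, K−S=15.4894, hold=14.3824 ⇒ V=15.4894 exercise | (k=5,j=2): S=77.6093, K−S=6.5107, hold=5.4036 ⇒ V=6.5107 exercise | (k=5,j=3): S=87.7627, K−S=0.0000, hold=0.6386 ⇒ V=0.6386 continue | (k=5,j=4): S=99.2444, K−S=0.0000, hold=0.0000 ⇒ V=0.0000 continue | (k=5,j=5): S=112.2283, K−S=0.0000, hold=0.0000 ⇒ V=0.0000 continue  boundary S*=77.6093
step 4: (k=4,j=0): S=64.5386, K−S=19.5814, hold=18.4743 ⇒ V=19.5814 exercise | (k=4,j=1): S=72.9820, K−S=11.1380, hold=10.0310 ⇒ V=11.1380 exercise | (k=4,j=2): S=82.5300, K−S=1.5900, hold=2.9885 ⇒ V=2.9885 continue | (k=4,j=3): S=93.3272, K−S=0.0000, hold=0.2564 ⇒ V=0.2564 continue | (k=4,j=4): S=105.5369, K−S=0.0000, hold=0.0000 ⇒ V=0.0000 continue  boundary S*=72.9820
step 3: (k=3,j=0): S=68.6306, K−S=15.4894, hold=14.3824 ⇒ V=15.4894 exercise | (k=3,j=1): S=77.6093, K−S=6.5107, hold=6.2221 ⇒ V=6.5107 exercise | (k=3,j=2): S=87.7627, K−S=0.0000, hold=1.3503 ⇒ V=1.3503 continue | (k=3,j=3): S=99.2444, K−S=0.0000, hold=0.1030 ⇒ V=0.1030 continue  boundary S*=77.6093
step 2: (k=2,j=0): S=72.9820, K−S=11.1380, hold=10.0310 ⇒ V=11.1380 exercise | (k=2,j=1): S=82.5300, K−S=1.5900, hold=3.4050 ⇒ V=3.4050 continue | (k=2,j=2): S=93.3272, K−S=0.0000, hold=0.6026 ⇒ V=0.6026 continue  boundary S*=72.9820
step 1: (k=1,j=0): S=77.6093, K−S=6.5107, hold=6.4658 ⇒ V=6.5107 exercise | (k=1,j=1): S=87.7627, K−S=0.0000, hold=1.7201 ⇒ V=1.7201 continue  boundary S*=77.6093
step 0: (k=0,j=0): S=82.5300, K−S=1.5900, hold=3.6214 ⇒ V=3.6214 continue  boundary S*=-

price = 3.6214
boundary = - 77.6093 72.9820 77.6093 72.9820 77.6093
tree:
3.6214
6.5107 1.7201
11.1380 3.4050 0.6026
15.4894 6.5107 1.3503 0.1030
19.5814 11.1380 2.9885 0.2564 0.0000
23.4294 15.4894 6.5107 0.6386 0.0000 0.0000
27.0480 19.5814 11.1380 1.5900 0.0000 0.0000 0.0000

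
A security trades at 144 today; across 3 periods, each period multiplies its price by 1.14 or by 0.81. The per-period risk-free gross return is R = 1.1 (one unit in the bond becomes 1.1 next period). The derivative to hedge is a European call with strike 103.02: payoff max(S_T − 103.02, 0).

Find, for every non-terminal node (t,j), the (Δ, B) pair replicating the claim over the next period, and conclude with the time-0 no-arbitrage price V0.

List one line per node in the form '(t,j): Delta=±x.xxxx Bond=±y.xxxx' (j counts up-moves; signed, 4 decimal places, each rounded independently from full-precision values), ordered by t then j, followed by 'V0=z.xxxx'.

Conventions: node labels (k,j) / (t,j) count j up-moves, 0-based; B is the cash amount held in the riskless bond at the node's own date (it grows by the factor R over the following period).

Since d<R<u, set p* = (R−d)/(u−d) = 0.8788; price each node as the discounted p*-expectation of its children.
Expiry values: V(3,0)=0.0000, V(3,1)=4.6854, V(3,2)=48.5653, V(3,3)=110.3223
Node (2,0) S=94.4784: V=(p*·4.6854+(1−p*)·0.0000)/1.1=3.7431; Δ=(4.6854−0.0000)/(107.7054−76.5275)=0.1503; B=V−Δ·S=-10.4550
Node (2,1) S=132.9696: V=(p*·48.5653+(1−p*)·4.6854)/1.1=39.3151; Δ=(48.5653−4.6854)/(151.5853−107.7054)=1.0000; B=V−Δ·S=-93.6545
Node (2,2) S=187.1424: V=(p*·110.3223+(1−p*)·48.5653)/1.1=93.4879; Δ=(110.3223−48.5653)/(213.3423−151.5853)=1.0000; B=V−Δ·S=-93.6545
Node (1,0) S=116.6400: V=(p*·39.3151+(1−p*)·3.7431)/1.1=31.8212; Δ=(39.3151−3.7431)/(132.9696−94.4784)=0.9242; B=V−Δ·S=-75.9725
Node (1,1) S=164.1600: V=(p*·93.4879+(1−p*)·39.3151)/1.1=79.0195; Δ=(93.4879−39.3151)/(187.1424−132.9696)=1.0000; B=V−Δ·S=-85.1405
Node (0,0) S=144.0000: V=(p*·79.0195+(1−p*)·31.8212)/1.1=66.6350; Δ=(79.0195−31.8212)/(164.1600−116.6400)=0.9932; B=V−Δ·S=-76.3902
Sanity check at the root: Δ(0,0)·S0 + B(0,0) reproduces V0 = 66.6350.

(0,0): Delta=0.9932 Bond=-76.3902
(1,0): Delta=0.9242 Bond=-75.9725
(1,1): Delta=1.0000 Bond=-85.1405
(2,0): Delta=0.1503 Bond=-10.4550
(2,1): Delta=1.0000 Bond=-93.6545
(2,2): Delta=1.0000 Bond=-93.6545
V0=66.6350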